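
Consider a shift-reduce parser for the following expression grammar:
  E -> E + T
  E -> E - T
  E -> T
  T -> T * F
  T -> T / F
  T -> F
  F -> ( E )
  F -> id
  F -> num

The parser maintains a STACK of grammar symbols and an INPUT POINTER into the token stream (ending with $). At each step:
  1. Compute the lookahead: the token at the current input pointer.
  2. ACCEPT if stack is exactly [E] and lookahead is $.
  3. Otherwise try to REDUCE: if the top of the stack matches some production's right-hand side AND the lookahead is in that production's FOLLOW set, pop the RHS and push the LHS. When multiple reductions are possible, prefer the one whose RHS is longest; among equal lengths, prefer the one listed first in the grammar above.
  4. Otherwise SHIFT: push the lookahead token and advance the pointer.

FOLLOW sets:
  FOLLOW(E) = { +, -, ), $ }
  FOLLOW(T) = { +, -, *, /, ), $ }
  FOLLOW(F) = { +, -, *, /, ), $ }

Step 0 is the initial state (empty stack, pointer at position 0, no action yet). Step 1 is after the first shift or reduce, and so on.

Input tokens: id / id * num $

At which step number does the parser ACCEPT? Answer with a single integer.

Answer: 13

Derivation:
Step 1: shift id. Stack=[id] ptr=1 lookahead=/ remaining=[/ id * num $]
Step 2: reduce F->id. Stack=[F] ptr=1 lookahead=/ remaining=[/ id * num $]
Step 3: reduce T->F. Stack=[T] ptr=1 lookahead=/ remaining=[/ id * num $]
Step 4: shift /. Stack=[T /] ptr=2 lookahead=id remaining=[id * num $]
Step 5: shift id. Stack=[T / id] ptr=3 lookahead=* remaining=[* num $]
Step 6: reduce F->id. Stack=[T / F] ptr=3 lookahead=* remaining=[* num $]
Step 7: reduce T->T / F. Stack=[T] ptr=3 lookahead=* remaining=[* num $]
Step 8: shift *. Stack=[T *] ptr=4 lookahead=num remaining=[num $]
Step 9: shift num. Stack=[T * num] ptr=5 lookahead=$ remaining=[$]
Step 10: reduce F->num. Stack=[T * F] ptr=5 lookahead=$ remaining=[$]
Step 11: reduce T->T * F. Stack=[T] ptr=5 lookahead=$ remaining=[$]
Step 12: reduce E->T. Stack=[E] ptr=5 lookahead=$ remaining=[$]
Step 13: accept. Stack=[E] ptr=5 lookahead=$ remaining=[$]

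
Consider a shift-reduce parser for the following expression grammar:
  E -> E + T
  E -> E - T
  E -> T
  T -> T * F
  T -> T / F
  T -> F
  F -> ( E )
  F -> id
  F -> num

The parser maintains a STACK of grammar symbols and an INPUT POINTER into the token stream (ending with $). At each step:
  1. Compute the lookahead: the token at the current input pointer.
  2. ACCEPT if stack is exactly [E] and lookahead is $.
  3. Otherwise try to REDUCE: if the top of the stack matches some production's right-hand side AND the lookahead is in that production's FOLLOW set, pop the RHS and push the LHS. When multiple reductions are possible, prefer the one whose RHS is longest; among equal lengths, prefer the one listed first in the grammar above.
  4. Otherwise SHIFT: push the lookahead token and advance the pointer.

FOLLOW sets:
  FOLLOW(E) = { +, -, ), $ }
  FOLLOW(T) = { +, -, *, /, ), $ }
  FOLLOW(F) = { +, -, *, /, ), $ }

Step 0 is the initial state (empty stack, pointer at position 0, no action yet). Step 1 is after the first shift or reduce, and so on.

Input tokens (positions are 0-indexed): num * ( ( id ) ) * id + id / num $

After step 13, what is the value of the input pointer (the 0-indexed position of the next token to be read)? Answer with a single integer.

Step 1: shift num. Stack=[num] ptr=1 lookahead=* remaining=[* ( ( id ) ) * id + id / num $]
Step 2: reduce F->num. Stack=[F] ptr=1 lookahead=* remaining=[* ( ( id ) ) * id + id / num $]
Step 3: reduce T->F. Stack=[T] ptr=1 lookahead=* remaining=[* ( ( id ) ) * id + id / num $]
Step 4: shift *. Stack=[T *] ptr=2 lookahead=( remaining=[( ( id ) ) * id + id / num $]
Step 5: shift (. Stack=[T * (] ptr=3 lookahead=( remaining=[( id ) ) * id + id / num $]
Step 6: shift (. Stack=[T * ( (] ptr=4 lookahead=id remaining=[id ) ) * id + id / num $]
Step 7: shift id. Stack=[T * ( ( id] ptr=5 lookahead=) remaining=[) ) * id + id / num $]
Step 8: reduce F->id. Stack=[T * ( ( F] ptr=5 lookahead=) remaining=[) ) * id + id / num $]
Step 9: reduce T->F. Stack=[T * ( ( T] ptr=5 lookahead=) remaining=[) ) * id + id / num $]
Step 10: reduce E->T. Stack=[T * ( ( E] ptr=5 lookahead=) remaining=[) ) * id + id / num $]
Step 11: shift ). Stack=[T * ( ( E )] ptr=6 lookahead=) remaining=[) * id + id / num $]
Step 12: reduce F->( E ). Stack=[T * ( F] ptr=6 lookahead=) remaining=[) * id + id / num $]
Step 13: reduce T->F. Stack=[T * ( T] ptr=6 lookahead=) remaining=[) * id + id / num $]

Answer: 6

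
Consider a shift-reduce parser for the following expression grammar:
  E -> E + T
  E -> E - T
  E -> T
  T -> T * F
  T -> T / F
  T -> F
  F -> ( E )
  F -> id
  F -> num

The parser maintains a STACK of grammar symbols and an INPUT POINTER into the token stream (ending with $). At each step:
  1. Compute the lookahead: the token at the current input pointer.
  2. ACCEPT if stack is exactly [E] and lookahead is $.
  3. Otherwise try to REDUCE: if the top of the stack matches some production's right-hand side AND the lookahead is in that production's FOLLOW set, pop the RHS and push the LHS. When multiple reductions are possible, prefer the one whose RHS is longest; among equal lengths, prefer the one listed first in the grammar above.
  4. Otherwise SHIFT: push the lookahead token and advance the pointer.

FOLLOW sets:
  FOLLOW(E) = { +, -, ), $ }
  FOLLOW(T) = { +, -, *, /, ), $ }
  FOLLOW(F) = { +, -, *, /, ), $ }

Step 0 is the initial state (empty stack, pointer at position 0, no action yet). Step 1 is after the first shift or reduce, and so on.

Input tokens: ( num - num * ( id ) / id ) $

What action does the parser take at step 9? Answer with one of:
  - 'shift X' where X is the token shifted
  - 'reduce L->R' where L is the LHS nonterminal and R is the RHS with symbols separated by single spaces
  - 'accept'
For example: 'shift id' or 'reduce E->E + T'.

Step 1: shift (. Stack=[(] ptr=1 lookahead=num remaining=[num - num * ( id ) / id ) $]
Step 2: shift num. Stack=[( num] ptr=2 lookahead=- remaining=[- num * ( id ) / id ) $]
Step 3: reduce F->num. Stack=[( F] ptr=2 lookahead=- remaining=[- num * ( id ) / id ) $]
Step 4: reduce T->F. Stack=[( T] ptr=2 lookahead=- remaining=[- num * ( id ) / id ) $]
Step 5: reduce E->T. Stack=[( E] ptr=2 lookahead=- remaining=[- num * ( id ) / id ) $]
Step 6: shift -. Stack=[( E -] ptr=3 lookahead=num remaining=[num * ( id ) / id ) $]
Step 7: shift num. Stack=[( E - num] ptr=4 lookahead=* remaining=[* ( id ) / id ) $]
Step 8: reduce F->num. Stack=[( E - F] ptr=4 lookahead=* remaining=[* ( id ) / id ) $]
Step 9: reduce T->F. Stack=[( E - T] ptr=4 lookahead=* remaining=[* ( id ) / id ) $]

Answer: reduce T->F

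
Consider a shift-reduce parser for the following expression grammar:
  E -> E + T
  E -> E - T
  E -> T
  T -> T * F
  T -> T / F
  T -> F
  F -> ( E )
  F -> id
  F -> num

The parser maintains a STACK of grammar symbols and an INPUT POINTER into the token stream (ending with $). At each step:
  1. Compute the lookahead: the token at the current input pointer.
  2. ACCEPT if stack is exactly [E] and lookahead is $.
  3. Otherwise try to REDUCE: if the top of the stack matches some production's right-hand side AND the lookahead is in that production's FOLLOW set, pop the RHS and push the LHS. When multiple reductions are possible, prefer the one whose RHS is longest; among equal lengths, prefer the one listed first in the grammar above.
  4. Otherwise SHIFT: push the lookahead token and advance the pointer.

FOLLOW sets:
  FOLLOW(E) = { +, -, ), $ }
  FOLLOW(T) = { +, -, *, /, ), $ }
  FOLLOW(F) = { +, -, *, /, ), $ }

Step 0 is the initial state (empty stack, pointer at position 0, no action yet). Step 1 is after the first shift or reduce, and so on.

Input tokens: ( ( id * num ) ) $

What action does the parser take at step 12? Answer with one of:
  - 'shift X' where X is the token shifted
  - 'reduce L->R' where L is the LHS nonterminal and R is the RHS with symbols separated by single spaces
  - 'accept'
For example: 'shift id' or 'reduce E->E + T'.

Step 1: shift (. Stack=[(] ptr=1 lookahead=( remaining=[( id * num ) ) $]
Step 2: shift (. Stack=[( (] ptr=2 lookahead=id remaining=[id * num ) ) $]
Step 3: shift id. Stack=[( ( id] ptr=3 lookahead=* remaining=[* num ) ) $]
Step 4: reduce F->id. Stack=[( ( F] ptr=3 lookahead=* remaining=[* num ) ) $]
Step 5: reduce T->F. Stack=[( ( T] ptr=3 lookahead=* remaining=[* num ) ) $]
Step 6: shift *. Stack=[( ( T *] ptr=4 lookahead=num remaining=[num ) ) $]
Step 7: shift num. Stack=[( ( T * num] ptr=5 lookahead=) remaining=[) ) $]
Step 8: reduce F->num. Stack=[( ( T * F] ptr=5 lookahead=) remaining=[) ) $]
Step 9: reduce T->T * F. Stack=[( ( T] ptr=5 lookahead=) remaining=[) ) $]
Step 10: reduce E->T. Stack=[( ( E] ptr=5 lookahead=) remaining=[) ) $]
Step 11: shift ). Stack=[( ( E )] ptr=6 lookahead=) remaining=[) $]
Step 12: reduce F->( E ). Stack=[( F] ptr=6 lookahead=) remaining=[) $]

Answer: reduce F->( E )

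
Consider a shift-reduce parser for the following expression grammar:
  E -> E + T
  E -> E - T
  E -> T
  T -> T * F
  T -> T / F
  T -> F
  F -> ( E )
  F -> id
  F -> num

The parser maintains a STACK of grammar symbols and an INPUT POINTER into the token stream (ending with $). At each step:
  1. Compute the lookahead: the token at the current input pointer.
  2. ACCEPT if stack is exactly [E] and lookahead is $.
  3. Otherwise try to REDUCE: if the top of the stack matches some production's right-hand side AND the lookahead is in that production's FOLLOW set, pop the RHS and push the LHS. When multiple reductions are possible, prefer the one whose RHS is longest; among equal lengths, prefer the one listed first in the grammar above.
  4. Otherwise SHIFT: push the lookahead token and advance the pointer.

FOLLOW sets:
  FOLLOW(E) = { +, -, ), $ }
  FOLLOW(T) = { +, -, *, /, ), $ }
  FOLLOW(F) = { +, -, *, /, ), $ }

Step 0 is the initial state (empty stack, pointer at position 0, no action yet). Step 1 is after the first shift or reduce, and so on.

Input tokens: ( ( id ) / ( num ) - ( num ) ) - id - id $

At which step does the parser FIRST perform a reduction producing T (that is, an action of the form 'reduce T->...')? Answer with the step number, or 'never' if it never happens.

Step 1: shift (. Stack=[(] ptr=1 lookahead=( remaining=[( id ) / ( num ) - ( num ) ) - id - id $]
Step 2: shift (. Stack=[( (] ptr=2 lookahead=id remaining=[id ) / ( num ) - ( num ) ) - id - id $]
Step 3: shift id. Stack=[( ( id] ptr=3 lookahead=) remaining=[) / ( num ) - ( num ) ) - id - id $]
Step 4: reduce F->id. Stack=[( ( F] ptr=3 lookahead=) remaining=[) / ( num ) - ( num ) ) - id - id $]
Step 5: reduce T->F. Stack=[( ( T] ptr=3 lookahead=) remaining=[) / ( num ) - ( num ) ) - id - id $]

Answer: 5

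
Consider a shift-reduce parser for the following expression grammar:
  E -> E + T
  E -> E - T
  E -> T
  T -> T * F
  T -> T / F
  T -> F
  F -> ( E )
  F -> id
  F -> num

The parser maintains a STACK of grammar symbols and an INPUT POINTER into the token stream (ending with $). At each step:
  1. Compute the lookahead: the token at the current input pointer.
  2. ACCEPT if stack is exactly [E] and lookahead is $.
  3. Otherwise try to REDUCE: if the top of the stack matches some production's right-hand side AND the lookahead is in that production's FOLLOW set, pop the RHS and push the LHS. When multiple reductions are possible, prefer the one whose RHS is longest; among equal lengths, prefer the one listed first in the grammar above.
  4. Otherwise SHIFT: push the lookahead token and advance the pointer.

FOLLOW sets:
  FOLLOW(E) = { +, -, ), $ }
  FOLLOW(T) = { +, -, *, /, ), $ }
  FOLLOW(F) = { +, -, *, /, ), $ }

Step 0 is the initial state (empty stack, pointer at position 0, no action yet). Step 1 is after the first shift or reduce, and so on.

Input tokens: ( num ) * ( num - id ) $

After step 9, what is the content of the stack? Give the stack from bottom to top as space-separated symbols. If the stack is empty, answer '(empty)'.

Step 1: shift (. Stack=[(] ptr=1 lookahead=num remaining=[num ) * ( num - id ) $]
Step 2: shift num. Stack=[( num] ptr=2 lookahead=) remaining=[) * ( num - id ) $]
Step 3: reduce F->num. Stack=[( F] ptr=2 lookahead=) remaining=[) * ( num - id ) $]
Step 4: reduce T->F. Stack=[( T] ptr=2 lookahead=) remaining=[) * ( num - id ) $]
Step 5: reduce E->T. Stack=[( E] ptr=2 lookahead=) remaining=[) * ( num - id ) $]
Step 6: shift ). Stack=[( E )] ptr=3 lookahead=* remaining=[* ( num - id ) $]
Step 7: reduce F->( E ). Stack=[F] ptr=3 lookahead=* remaining=[* ( num - id ) $]
Step 8: reduce T->F. Stack=[T] ptr=3 lookahead=* remaining=[* ( num - id ) $]
Step 9: shift *. Stack=[T *] ptr=4 lookahead=( remaining=[( num - id ) $]

Answer: T *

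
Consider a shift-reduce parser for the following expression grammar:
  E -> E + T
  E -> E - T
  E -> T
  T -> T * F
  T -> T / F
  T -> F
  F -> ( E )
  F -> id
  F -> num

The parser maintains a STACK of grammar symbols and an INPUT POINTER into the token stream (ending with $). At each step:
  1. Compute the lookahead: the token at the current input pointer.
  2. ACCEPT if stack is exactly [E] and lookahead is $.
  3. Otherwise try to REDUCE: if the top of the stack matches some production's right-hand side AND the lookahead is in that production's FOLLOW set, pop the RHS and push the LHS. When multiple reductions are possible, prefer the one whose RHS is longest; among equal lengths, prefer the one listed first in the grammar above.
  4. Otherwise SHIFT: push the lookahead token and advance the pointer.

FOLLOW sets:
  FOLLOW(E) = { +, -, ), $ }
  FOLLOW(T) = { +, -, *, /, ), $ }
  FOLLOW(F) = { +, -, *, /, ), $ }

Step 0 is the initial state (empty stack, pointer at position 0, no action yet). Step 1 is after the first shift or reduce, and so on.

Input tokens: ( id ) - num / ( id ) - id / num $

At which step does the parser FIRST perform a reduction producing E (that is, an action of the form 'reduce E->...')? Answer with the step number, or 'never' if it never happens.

Step 1: shift (. Stack=[(] ptr=1 lookahead=id remaining=[id ) - num / ( id ) - id / num $]
Step 2: shift id. Stack=[( id] ptr=2 lookahead=) remaining=[) - num / ( id ) - id / num $]
Step 3: reduce F->id. Stack=[( F] ptr=2 lookahead=) remaining=[) - num / ( id ) - id / num $]
Step 4: reduce T->F. Stack=[( T] ptr=2 lookahead=) remaining=[) - num / ( id ) - id / num $]
Step 5: reduce E->T. Stack=[( E] ptr=2 lookahead=) remaining=[) - num / ( id ) - id / num $]

Answer: 5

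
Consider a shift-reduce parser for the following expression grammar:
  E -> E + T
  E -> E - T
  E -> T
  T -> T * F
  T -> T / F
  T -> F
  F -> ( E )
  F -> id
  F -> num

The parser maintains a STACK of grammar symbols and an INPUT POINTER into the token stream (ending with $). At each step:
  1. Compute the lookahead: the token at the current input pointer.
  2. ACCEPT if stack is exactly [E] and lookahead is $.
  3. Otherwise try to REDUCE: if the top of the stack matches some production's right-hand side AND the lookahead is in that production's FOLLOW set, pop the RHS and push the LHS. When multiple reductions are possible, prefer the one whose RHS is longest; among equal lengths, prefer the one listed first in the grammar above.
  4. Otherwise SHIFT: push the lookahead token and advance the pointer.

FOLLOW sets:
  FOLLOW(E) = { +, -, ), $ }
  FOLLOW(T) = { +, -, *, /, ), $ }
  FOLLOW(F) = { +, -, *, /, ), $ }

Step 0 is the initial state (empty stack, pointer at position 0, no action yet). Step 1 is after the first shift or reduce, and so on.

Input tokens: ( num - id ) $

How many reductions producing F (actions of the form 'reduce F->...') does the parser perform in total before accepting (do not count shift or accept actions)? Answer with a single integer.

Answer: 3

Derivation:
Step 1: shift (. Stack=[(] ptr=1 lookahead=num remaining=[num - id ) $]
Step 2: shift num. Stack=[( num] ptr=2 lookahead=- remaining=[- id ) $]
Step 3: reduce F->num. Stack=[( F] ptr=2 lookahead=- remaining=[- id ) $]
Step 4: reduce T->F. Stack=[( T] ptr=2 lookahead=- remaining=[- id ) $]
Step 5: reduce E->T. Stack=[( E] ptr=2 lookahead=- remaining=[- id ) $]
Step 6: shift -. Stack=[( E -] ptr=3 lookahead=id remaining=[id ) $]
Step 7: shift id. Stack=[( E - id] ptr=4 lookahead=) remaining=[) $]
Step 8: reduce F->id. Stack=[( E - F] ptr=4 lookahead=) remaining=[) $]
Step 9: reduce T->F. Stack=[( E - T] ptr=4 lookahead=) remaining=[) $]
Step 10: reduce E->E - T. Stack=[( E] ptr=4 lookahead=) remaining=[) $]
Step 11: shift ). Stack=[( E )] ptr=5 lookahead=$ remaining=[$]
Step 12: reduce F->( E ). Stack=[F] ptr=5 lookahead=$ remaining=[$]
Step 13: reduce T->F. Stack=[T] ptr=5 lookahead=$ remaining=[$]
Step 14: reduce E->T. Stack=[E] ptr=5 lookahead=$ remaining=[$]
Step 15: accept. Stack=[E] ptr=5 lookahead=$ remaining=[$]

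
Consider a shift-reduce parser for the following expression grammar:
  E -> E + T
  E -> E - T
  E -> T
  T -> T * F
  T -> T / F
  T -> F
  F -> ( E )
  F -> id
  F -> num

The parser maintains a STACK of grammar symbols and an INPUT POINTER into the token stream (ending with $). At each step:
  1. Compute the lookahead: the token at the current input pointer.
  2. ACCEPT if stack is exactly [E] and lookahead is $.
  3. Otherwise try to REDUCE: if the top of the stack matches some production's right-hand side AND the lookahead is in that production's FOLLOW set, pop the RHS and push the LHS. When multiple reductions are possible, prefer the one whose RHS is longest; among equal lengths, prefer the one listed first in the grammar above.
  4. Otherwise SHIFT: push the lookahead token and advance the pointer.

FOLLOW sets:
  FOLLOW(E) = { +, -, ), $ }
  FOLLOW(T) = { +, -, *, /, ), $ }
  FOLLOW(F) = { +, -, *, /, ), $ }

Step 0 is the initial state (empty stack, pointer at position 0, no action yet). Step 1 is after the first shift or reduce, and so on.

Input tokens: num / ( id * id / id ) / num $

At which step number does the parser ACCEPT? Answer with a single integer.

Answer: 26

Derivation:
Step 1: shift num. Stack=[num] ptr=1 lookahead=/ remaining=[/ ( id * id / id ) / num $]
Step 2: reduce F->num. Stack=[F] ptr=1 lookahead=/ remaining=[/ ( id * id / id ) / num $]
Step 3: reduce T->F. Stack=[T] ptr=1 lookahead=/ remaining=[/ ( id * id / id ) / num $]
Step 4: shift /. Stack=[T /] ptr=2 lookahead=( remaining=[( id * id / id ) / num $]
Step 5: shift (. Stack=[T / (] ptr=3 lookahead=id remaining=[id * id / id ) / num $]
Step 6: shift id. Stack=[T / ( id] ptr=4 lookahead=* remaining=[* id / id ) / num $]
Step 7: reduce F->id. Stack=[T / ( F] ptr=4 lookahead=* remaining=[* id / id ) / num $]
Step 8: reduce T->F. Stack=[T / ( T] ptr=4 lookahead=* remaining=[* id / id ) / num $]
Step 9: shift *. Stack=[T / ( T *] ptr=5 lookahead=id remaining=[id / id ) / num $]
Step 10: shift id. Stack=[T / ( T * id] ptr=6 lookahead=/ remaining=[/ id ) / num $]
Step 11: reduce F->id. Stack=[T / ( T * F] ptr=6 lookahead=/ remaining=[/ id ) / num $]
Step 12: reduce T->T * F. Stack=[T / ( T] ptr=6 lookahead=/ remaining=[/ id ) / num $]
Step 13: shift /. Stack=[T / ( T /] ptr=7 lookahead=id remaining=[id ) / num $]
Step 14: shift id. Stack=[T / ( T / id] ptr=8 lookahead=) remaining=[) / num $]
Step 15: reduce F->id. Stack=[T / ( T / F] ptr=8 lookahead=) remaining=[) / num $]
Step 16: reduce T->T / F. Stack=[T / ( T] ptr=8 lookahead=) remaining=[) / num $]
Step 17: reduce E->T. Stack=[T / ( E] ptr=8 lookahead=) remaining=[) / num $]
Step 18: shift ). Stack=[T / ( E )] ptr=9 lookahead=/ remaining=[/ num $]
Step 19: reduce F->( E ). Stack=[T / F] ptr=9 lookahead=/ remaining=[/ num $]
Step 20: reduce T->T / F. Stack=[T] ptr=9 lookahead=/ remaining=[/ num $]
Step 21: shift /. Stack=[T /] ptr=10 lookahead=num remaining=[num $]
Step 22: shift num. Stack=[T / num] ptr=11 lookahead=$ remaining=[$]
Step 23: reduce F->num. Stack=[T / F] ptr=11 lookahead=$ remaining=[$]
Step 24: reduce T->T / F. Stack=[T] ptr=11 lookahead=$ remaining=[$]
Step 25: reduce E->T. Stack=[E] ptr=11 lookahead=$ remaining=[$]
Step 26: accept. Stack=[E] ptr=11 lookahead=$ remaining=[$]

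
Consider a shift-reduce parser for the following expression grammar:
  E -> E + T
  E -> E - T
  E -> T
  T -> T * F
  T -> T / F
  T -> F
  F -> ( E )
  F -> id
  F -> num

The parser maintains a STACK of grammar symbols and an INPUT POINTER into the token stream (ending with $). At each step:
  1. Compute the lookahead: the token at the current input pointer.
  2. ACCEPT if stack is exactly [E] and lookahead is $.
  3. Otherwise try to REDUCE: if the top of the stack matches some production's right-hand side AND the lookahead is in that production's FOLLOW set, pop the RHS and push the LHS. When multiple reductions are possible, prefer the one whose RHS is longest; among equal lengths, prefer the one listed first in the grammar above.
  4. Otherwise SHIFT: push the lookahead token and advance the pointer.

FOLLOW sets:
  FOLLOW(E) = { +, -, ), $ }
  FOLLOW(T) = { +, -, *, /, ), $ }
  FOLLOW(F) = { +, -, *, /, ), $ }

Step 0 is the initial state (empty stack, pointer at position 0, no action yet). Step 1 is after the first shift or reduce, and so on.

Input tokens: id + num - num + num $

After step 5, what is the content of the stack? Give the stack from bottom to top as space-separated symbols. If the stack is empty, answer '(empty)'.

Answer: E +

Derivation:
Step 1: shift id. Stack=[id] ptr=1 lookahead=+ remaining=[+ num - num + num $]
Step 2: reduce F->id. Stack=[F] ptr=1 lookahead=+ remaining=[+ num - num + num $]
Step 3: reduce T->F. Stack=[T] ptr=1 lookahead=+ remaining=[+ num - num + num $]
Step 4: reduce E->T. Stack=[E] ptr=1 lookahead=+ remaining=[+ num - num + num $]
Step 5: shift +. Stack=[E +] ptr=2 lookahead=num remaining=[num - num + num $]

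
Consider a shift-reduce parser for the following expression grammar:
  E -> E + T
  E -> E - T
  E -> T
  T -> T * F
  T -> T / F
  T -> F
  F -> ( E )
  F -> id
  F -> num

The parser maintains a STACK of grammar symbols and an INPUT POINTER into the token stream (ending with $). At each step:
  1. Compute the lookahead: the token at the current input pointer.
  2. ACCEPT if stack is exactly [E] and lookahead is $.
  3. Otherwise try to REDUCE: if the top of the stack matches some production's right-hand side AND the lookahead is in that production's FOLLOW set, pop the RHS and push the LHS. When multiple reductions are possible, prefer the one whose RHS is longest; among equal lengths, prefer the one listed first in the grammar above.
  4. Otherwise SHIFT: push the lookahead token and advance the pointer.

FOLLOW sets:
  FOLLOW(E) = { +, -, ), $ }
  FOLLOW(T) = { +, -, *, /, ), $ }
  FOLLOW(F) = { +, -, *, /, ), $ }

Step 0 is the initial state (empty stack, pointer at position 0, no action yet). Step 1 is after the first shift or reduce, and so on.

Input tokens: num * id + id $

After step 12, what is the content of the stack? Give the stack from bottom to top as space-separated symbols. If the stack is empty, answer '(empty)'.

Step 1: shift num. Stack=[num] ptr=1 lookahead=* remaining=[* id + id $]
Step 2: reduce F->num. Stack=[F] ptr=1 lookahead=* remaining=[* id + id $]
Step 3: reduce T->F. Stack=[T] ptr=1 lookahead=* remaining=[* id + id $]
Step 4: shift *. Stack=[T *] ptr=2 lookahead=id remaining=[id + id $]
Step 5: shift id. Stack=[T * id] ptr=3 lookahead=+ remaining=[+ id $]
Step 6: reduce F->id. Stack=[T * F] ptr=3 lookahead=+ remaining=[+ id $]
Step 7: reduce T->T * F. Stack=[T] ptr=3 lookahead=+ remaining=[+ id $]
Step 8: reduce E->T. Stack=[E] ptr=3 lookahead=+ remaining=[+ id $]
Step 9: shift +. Stack=[E +] ptr=4 lookahead=id remaining=[id $]
Step 10: shift id. Stack=[E + id] ptr=5 lookahead=$ remaining=[$]
Step 11: reduce F->id. Stack=[E + F] ptr=5 lookahead=$ remaining=[$]
Step 12: reduce T->F. Stack=[E + T] ptr=5 lookahead=$ remaining=[$]

Answer: E + T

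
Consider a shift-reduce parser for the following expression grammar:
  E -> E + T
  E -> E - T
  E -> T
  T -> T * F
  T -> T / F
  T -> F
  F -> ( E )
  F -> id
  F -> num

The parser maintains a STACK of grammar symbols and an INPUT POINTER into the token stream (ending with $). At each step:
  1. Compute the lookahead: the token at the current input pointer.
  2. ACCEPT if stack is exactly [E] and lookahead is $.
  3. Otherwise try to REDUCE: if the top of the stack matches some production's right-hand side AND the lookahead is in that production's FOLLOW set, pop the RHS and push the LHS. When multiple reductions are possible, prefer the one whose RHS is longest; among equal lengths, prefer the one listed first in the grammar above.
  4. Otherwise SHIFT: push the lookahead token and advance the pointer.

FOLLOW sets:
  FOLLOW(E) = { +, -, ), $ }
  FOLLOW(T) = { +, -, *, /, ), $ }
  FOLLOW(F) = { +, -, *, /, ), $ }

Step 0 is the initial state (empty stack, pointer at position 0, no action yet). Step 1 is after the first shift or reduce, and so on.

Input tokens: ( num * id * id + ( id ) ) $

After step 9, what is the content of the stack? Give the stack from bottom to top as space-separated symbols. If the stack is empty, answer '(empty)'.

Answer: ( T *

Derivation:
Step 1: shift (. Stack=[(] ptr=1 lookahead=num remaining=[num * id * id + ( id ) ) $]
Step 2: shift num. Stack=[( num] ptr=2 lookahead=* remaining=[* id * id + ( id ) ) $]
Step 3: reduce F->num. Stack=[( F] ptr=2 lookahead=* remaining=[* id * id + ( id ) ) $]
Step 4: reduce T->F. Stack=[( T] ptr=2 lookahead=* remaining=[* id * id + ( id ) ) $]
Step 5: shift *. Stack=[( T *] ptr=3 lookahead=id remaining=[id * id + ( id ) ) $]
Step 6: shift id. Stack=[( T * id] ptr=4 lookahead=* remaining=[* id + ( id ) ) $]
Step 7: reduce F->id. Stack=[( T * F] ptr=4 lookahead=* remaining=[* id + ( id ) ) $]
Step 8: reduce T->T * F. Stack=[( T] ptr=4 lookahead=* remaining=[* id + ( id ) ) $]
Step 9: shift *. Stack=[( T *] ptr=5 lookahead=id remaining=[id + ( id ) ) $]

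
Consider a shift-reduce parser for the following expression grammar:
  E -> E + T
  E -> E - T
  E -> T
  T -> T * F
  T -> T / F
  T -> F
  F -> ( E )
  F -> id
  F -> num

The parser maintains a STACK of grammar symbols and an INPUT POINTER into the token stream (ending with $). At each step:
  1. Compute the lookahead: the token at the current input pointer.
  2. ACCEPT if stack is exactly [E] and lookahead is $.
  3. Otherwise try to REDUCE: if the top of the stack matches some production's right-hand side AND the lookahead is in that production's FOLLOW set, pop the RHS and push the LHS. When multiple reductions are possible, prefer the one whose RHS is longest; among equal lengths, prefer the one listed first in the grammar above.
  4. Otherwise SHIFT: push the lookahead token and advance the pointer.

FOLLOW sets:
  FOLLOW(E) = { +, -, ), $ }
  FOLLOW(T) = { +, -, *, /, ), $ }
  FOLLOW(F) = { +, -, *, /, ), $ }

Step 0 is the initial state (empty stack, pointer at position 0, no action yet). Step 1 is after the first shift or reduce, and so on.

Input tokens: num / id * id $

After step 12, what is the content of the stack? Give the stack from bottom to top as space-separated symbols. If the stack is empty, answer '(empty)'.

Step 1: shift num. Stack=[num] ptr=1 lookahead=/ remaining=[/ id * id $]
Step 2: reduce F->num. Stack=[F] ptr=1 lookahead=/ remaining=[/ id * id $]
Step 3: reduce T->F. Stack=[T] ptr=1 lookahead=/ remaining=[/ id * id $]
Step 4: shift /. Stack=[T /] ptr=2 lookahead=id remaining=[id * id $]
Step 5: shift id. Stack=[T / id] ptr=3 lookahead=* remaining=[* id $]
Step 6: reduce F->id. Stack=[T / F] ptr=3 lookahead=* remaining=[* id $]
Step 7: reduce T->T / F. Stack=[T] ptr=3 lookahead=* remaining=[* id $]
Step 8: shift *. Stack=[T *] ptr=4 lookahead=id remaining=[id $]
Step 9: shift id. Stack=[T * id] ptr=5 lookahead=$ remaining=[$]
Step 10: reduce F->id. Stack=[T * F] ptr=5 lookahead=$ remaining=[$]
Step 11: reduce T->T * F. Stack=[T] ptr=5 lookahead=$ remaining=[$]
Step 12: reduce E->T. Stack=[E] ptr=5 lookahead=$ remaining=[$]

Answer: E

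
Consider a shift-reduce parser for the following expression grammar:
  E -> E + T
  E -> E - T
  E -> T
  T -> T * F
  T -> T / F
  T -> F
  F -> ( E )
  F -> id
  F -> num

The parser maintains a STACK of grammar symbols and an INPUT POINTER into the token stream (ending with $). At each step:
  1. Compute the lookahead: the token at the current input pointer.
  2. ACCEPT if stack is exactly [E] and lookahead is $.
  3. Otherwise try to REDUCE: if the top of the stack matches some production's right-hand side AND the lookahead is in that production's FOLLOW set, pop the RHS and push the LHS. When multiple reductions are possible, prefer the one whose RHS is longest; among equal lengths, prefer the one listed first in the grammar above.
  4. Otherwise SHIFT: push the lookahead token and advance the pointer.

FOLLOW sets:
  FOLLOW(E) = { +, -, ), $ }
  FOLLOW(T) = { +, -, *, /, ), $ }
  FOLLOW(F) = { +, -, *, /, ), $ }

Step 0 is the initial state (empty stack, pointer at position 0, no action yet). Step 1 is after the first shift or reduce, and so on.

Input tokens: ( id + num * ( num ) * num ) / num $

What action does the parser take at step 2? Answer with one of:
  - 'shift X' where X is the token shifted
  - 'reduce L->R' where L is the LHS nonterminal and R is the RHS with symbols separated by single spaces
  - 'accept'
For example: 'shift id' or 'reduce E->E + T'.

Answer: shift id

Derivation:
Step 1: shift (. Stack=[(] ptr=1 lookahead=id remaining=[id + num * ( num ) * num ) / num $]
Step 2: shift id. Stack=[( id] ptr=2 lookahead=+ remaining=[+ num * ( num ) * num ) / num $]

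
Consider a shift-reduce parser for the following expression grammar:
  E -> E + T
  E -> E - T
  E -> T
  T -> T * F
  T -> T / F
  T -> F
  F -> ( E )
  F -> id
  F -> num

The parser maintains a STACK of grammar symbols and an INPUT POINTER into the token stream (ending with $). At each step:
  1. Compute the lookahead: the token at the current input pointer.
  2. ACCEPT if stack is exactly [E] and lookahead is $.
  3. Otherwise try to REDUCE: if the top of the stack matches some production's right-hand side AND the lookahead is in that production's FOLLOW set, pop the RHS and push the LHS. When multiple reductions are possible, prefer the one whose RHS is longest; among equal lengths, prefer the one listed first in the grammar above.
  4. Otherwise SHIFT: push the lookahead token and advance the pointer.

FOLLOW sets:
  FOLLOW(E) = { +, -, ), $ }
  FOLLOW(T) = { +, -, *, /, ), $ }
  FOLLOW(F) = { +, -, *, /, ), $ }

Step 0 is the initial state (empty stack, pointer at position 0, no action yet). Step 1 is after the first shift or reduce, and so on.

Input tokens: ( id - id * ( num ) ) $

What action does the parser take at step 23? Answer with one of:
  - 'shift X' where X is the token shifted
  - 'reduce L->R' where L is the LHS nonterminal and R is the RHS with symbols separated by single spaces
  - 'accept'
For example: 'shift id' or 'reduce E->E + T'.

Answer: reduce E->T

Derivation:
Step 1: shift (. Stack=[(] ptr=1 lookahead=id remaining=[id - id * ( num ) ) $]
Step 2: shift id. Stack=[( id] ptr=2 lookahead=- remaining=[- id * ( num ) ) $]
Step 3: reduce F->id. Stack=[( F] ptr=2 lookahead=- remaining=[- id * ( num ) ) $]
Step 4: reduce T->F. Stack=[( T] ptr=2 lookahead=- remaining=[- id * ( num ) ) $]
Step 5: reduce E->T. Stack=[( E] ptr=2 lookahead=- remaining=[- id * ( num ) ) $]
Step 6: shift -. Stack=[( E -] ptr=3 lookahead=id remaining=[id * ( num ) ) $]
Step 7: shift id. Stack=[( E - id] ptr=4 lookahead=* remaining=[* ( num ) ) $]
Step 8: reduce F->id. Stack=[( E - F] ptr=4 lookahead=* remaining=[* ( num ) ) $]
Step 9: reduce T->F. Stack=[( E - T] ptr=4 lookahead=* remaining=[* ( num ) ) $]
Step 10: shift *. Stack=[( E - T *] ptr=5 lookahead=( remaining=[( num ) ) $]
Step 11: shift (. Stack=[( E - T * (] ptr=6 lookahead=num remaining=[num ) ) $]
Step 12: shift num. Stack=[( E - T * ( num] ptr=7 lookahead=) remaining=[) ) $]
Step 13: reduce F->num. Stack=[( E - T * ( F] ptr=7 lookahead=) remaining=[) ) $]
Step 14: reduce T->F. Stack=[( E - T * ( T] ptr=7 lookahead=) remaining=[) ) $]
Step 15: reduce E->T. Stack=[( E - T * ( E] ptr=7 lookahead=) remaining=[) ) $]
Step 16: shift ). Stack=[( E - T * ( E )] ptr=8 lookahead=) remaining=[) $]
Step 17: reduce F->( E ). Stack=[( E - T * F] ptr=8 lookahead=) remaining=[) $]
Step 18: reduce T->T * F. Stack=[( E - T] ptr=8 lookahead=) remaining=[) $]
Step 19: reduce E->E - T. Stack=[( E] ptr=8 lookahead=) remaining=[) $]
Step 20: shift ). Stack=[( E )] ptr=9 lookahead=$ remaining=[$]
Step 21: reduce F->( E ). Stack=[F] ptr=9 lookahead=$ remaining=[$]
Step 22: reduce T->F. Stack=[T] ptr=9 lookahead=$ remaining=[$]
Step 23: reduce E->T. Stack=[E] ptr=9 lookahead=$ remaining=[$]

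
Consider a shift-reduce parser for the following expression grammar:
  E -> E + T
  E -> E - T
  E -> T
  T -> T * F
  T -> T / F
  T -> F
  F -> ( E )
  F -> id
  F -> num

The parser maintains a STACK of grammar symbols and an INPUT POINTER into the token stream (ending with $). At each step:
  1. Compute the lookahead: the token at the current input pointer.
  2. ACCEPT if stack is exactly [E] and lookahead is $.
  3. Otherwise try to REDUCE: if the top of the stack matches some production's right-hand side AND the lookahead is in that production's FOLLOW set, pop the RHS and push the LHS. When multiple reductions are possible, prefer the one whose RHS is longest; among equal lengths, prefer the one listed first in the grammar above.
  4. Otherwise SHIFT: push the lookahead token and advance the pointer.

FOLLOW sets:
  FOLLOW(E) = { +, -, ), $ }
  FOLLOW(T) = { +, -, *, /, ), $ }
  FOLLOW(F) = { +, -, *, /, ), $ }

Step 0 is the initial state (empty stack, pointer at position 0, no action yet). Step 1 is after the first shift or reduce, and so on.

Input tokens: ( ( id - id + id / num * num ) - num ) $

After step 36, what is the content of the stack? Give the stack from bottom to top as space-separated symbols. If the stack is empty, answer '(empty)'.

Answer: T

Derivation:
Step 1: shift (. Stack=[(] ptr=1 lookahead=( remaining=[( id - id + id / num * num ) - num ) $]
Step 2: shift (. Stack=[( (] ptr=2 lookahead=id remaining=[id - id + id / num * num ) - num ) $]
Step 3: shift id. Stack=[( ( id] ptr=3 lookahead=- remaining=[- id + id / num * num ) - num ) $]
Step 4: reduce F->id. Stack=[( ( F] ptr=3 lookahead=- remaining=[- id + id / num * num ) - num ) $]
Step 5: reduce T->F. Stack=[( ( T] ptr=3 lookahead=- remaining=[- id + id / num * num ) - num ) $]
Step 6: reduce E->T. Stack=[( ( E] ptr=3 lookahead=- remaining=[- id + id / num * num ) - num ) $]
Step 7: shift -. Stack=[( ( E -] ptr=4 lookahead=id remaining=[id + id / num * num ) - num ) $]
Step 8: shift id. Stack=[( ( E - id] ptr=5 lookahead=+ remaining=[+ id / num * num ) - num ) $]
Step 9: reduce F->id. Stack=[( ( E - F] ptr=5 lookahead=+ remaining=[+ id / num * num ) - num ) $]
Step 10: reduce T->F. Stack=[( ( E - T] ptr=5 lookahead=+ remaining=[+ id / num * num ) - num ) $]
Step 11: reduce E->E - T. Stack=[( ( E] ptr=5 lookahead=+ remaining=[+ id / num * num ) - num ) $]
Step 12: shift +. Stack=[( ( E +] ptr=6 lookahead=id remaining=[id / num * num ) - num ) $]
Step 13: shift id. Stack=[( ( E + id] ptr=7 lookahead=/ remaining=[/ num * num ) - num ) $]
Step 14: reduce F->id. Stack=[( ( E + F] ptr=7 lookahead=/ remaining=[/ num * num ) - num ) $]
Step 15: reduce T->F. Stack=[( ( E + T] ptr=7 lookahead=/ remaining=[/ num * num ) - num ) $]
Step 16: shift /. Stack=[( ( E + T /] ptr=8 lookahead=num remaining=[num * num ) - num ) $]
Step 17: shift num. Stack=[( ( E + T / num] ptr=9 lookahead=* remaining=[* num ) - num ) $]
Step 18: reduce F->num. Stack=[( ( E + T / F] ptr=9 lookahead=* remaining=[* num ) - num ) $]
Step 19: reduce T->T / F. Stack=[( ( E + T] ptr=9 lookahead=* remaining=[* num ) - num ) $]
Step 20: shift *. Stack=[( ( E + T *] ptr=10 lookahead=num remaining=[num ) - num ) $]
Step 21: shift num. Stack=[( ( E + T * num] ptr=11 lookahead=) remaining=[) - num ) $]
Step 22: reduce F->num. Stack=[( ( E + T * F] ptr=11 lookahead=) remaining=[) - num ) $]
Step 23: reduce T->T * F. Stack=[( ( E + T] ptr=11 lookahead=) remaining=[) - num ) $]
Step 24: reduce E->E + T. Stack=[( ( E] ptr=11 lookahead=) remaining=[) - num ) $]
Step 25: shift ). Stack=[( ( E )] ptr=12 lookahead=- remaining=[- num ) $]
Step 26: reduce F->( E ). Stack=[( F] ptr=12 lookahead=- remaining=[- num ) $]
Step 27: reduce T->F. Stack=[( T] ptr=12 lookahead=- remaining=[- num ) $]
Step 28: reduce E->T. Stack=[( E] ptr=12 lookahead=- remaining=[- num ) $]
Step 29: shift -. Stack=[( E -] ptr=13 lookahead=num remaining=[num ) $]
Step 30: shift num. Stack=[( E - num] ptr=14 lookahead=) remaining=[) $]
Step 31: reduce F->num. Stack=[( E - F] ptr=14 lookahead=) remaining=[) $]
Step 32: reduce T->F. Stack=[( E - T] ptr=14 lookahead=) remaining=[) $]
Step 33: reduce E->E - T. Stack=[( E] ptr=14 lookahead=) remaining=[) $]
Step 34: shift ). Stack=[( E )] ptr=15 lookahead=$ remaining=[$]
Step 35: reduce F->( E ). Stack=[F] ptr=15 lookahead=$ remaining=[$]
Step 36: reduce T->F. Stack=[T] ptr=15 lookahead=$ remaining=[$]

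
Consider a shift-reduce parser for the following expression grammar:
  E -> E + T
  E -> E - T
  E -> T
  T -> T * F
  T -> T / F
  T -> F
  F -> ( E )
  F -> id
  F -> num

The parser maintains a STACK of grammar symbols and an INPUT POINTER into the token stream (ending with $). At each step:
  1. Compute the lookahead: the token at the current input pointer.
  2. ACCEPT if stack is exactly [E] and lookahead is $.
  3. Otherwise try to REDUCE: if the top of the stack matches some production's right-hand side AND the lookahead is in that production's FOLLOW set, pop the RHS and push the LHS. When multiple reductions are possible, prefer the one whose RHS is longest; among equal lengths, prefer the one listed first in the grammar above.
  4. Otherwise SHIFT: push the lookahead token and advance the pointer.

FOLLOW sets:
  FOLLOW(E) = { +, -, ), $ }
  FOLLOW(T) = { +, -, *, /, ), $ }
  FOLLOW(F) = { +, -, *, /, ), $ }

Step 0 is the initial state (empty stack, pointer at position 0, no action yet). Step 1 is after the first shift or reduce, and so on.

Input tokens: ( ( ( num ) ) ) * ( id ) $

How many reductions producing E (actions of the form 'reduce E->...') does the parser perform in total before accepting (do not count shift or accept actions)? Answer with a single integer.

Step 1: shift (. Stack=[(] ptr=1 lookahead=( remaining=[( ( num ) ) ) * ( id ) $]
Step 2: shift (. Stack=[( (] ptr=2 lookahead=( remaining=[( num ) ) ) * ( id ) $]
Step 3: shift (. Stack=[( ( (] ptr=3 lookahead=num remaining=[num ) ) ) * ( id ) $]
Step 4: shift num. Stack=[( ( ( num] ptr=4 lookahead=) remaining=[) ) ) * ( id ) $]
Step 5: reduce F->num. Stack=[( ( ( F] ptr=4 lookahead=) remaining=[) ) ) * ( id ) $]
Step 6: reduce T->F. Stack=[( ( ( T] ptr=4 lookahead=) remaining=[) ) ) * ( id ) $]
Step 7: reduce E->T. Stack=[( ( ( E] ptr=4 lookahead=) remaining=[) ) ) * ( id ) $]
Step 8: shift ). Stack=[( ( ( E )] ptr=5 lookahead=) remaining=[) ) * ( id ) $]
Step 9: reduce F->( E ). Stack=[( ( F] ptr=5 lookahead=) remaining=[) ) * ( id ) $]
Step 10: reduce T->F. Stack=[( ( T] ptr=5 lookahead=) remaining=[) ) * ( id ) $]
Step 11: reduce E->T. Stack=[( ( E] ptr=5 lookahead=) remaining=[) ) * ( id ) $]
Step 12: shift ). Stack=[( ( E )] ptr=6 lookahead=) remaining=[) * ( id ) $]
Step 13: reduce F->( E ). Stack=[( F] ptr=6 lookahead=) remaining=[) * ( id ) $]
Step 14: reduce T->F. Stack=[( T] ptr=6 lookahead=) remaining=[) * ( id ) $]
Step 15: reduce E->T. Stack=[( E] ptr=6 lookahead=) remaining=[) * ( id ) $]
Step 16: shift ). Stack=[( E )] ptr=7 lookahead=* remaining=[* ( id ) $]
Step 17: reduce F->( E ). Stack=[F] ptr=7 lookahead=* remaining=[* ( id ) $]
Step 18: reduce T->F. Stack=[T] ptr=7 lookahead=* remaining=[* ( id ) $]
Step 19: shift *. Stack=[T *] ptr=8 lookahead=( remaining=[( id ) $]
Step 20: shift (. Stack=[T * (] ptr=9 lookahead=id remaining=[id ) $]
Step 21: shift id. Stack=[T * ( id] ptr=10 lookahead=) remaining=[) $]
Step 22: reduce F->id. Stack=[T * ( F] ptr=10 lookahead=) remaining=[) $]
Step 23: reduce T->F. Stack=[T * ( T] ptr=10 lookahead=) remaining=[) $]
Step 24: reduce E->T. Stack=[T * ( E] ptr=10 lookahead=) remaining=[) $]
Step 25: shift ). Stack=[T * ( E )] ptr=11 lookahead=$ remaining=[$]
Step 26: reduce F->( E ). Stack=[T * F] ptr=11 lookahead=$ remaining=[$]
Step 27: reduce T->T * F. Stack=[T] ptr=11 lookahead=$ remaining=[$]
Step 28: reduce E->T. Stack=[E] ptr=11 lookahead=$ remaining=[$]
Step 29: accept. Stack=[E] ptr=11 lookahead=$ remaining=[$]

Answer: 5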